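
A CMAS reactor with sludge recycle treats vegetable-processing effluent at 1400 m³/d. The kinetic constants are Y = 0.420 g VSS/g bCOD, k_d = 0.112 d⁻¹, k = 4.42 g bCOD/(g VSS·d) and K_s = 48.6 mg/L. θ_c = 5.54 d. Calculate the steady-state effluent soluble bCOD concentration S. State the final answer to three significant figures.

S ≈ 9.09 mg/L

Effluent substrate depends only on kinetics and SRT: S = K_s(1 + k_d θ_c) / [θ_c(Yk − k_d) − 1] = 48.6 × (1 + 0.112 × 5.54) / [5.54 × (0.420 × 4.42 − 0.112) − 1] = 78.76 / 8.664 = 9.090 mg/L.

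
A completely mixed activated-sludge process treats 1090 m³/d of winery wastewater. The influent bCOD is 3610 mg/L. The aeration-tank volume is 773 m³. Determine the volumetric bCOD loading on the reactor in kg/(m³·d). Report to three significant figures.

Applied bCOD load per unit volume = Q·S₀/V = (1090 × 3610/1000)/773.0 = 5.090 kg bCOD·m⁻³·d⁻¹.

L_v ≈ 5.09 kg bCOD/(m³·d)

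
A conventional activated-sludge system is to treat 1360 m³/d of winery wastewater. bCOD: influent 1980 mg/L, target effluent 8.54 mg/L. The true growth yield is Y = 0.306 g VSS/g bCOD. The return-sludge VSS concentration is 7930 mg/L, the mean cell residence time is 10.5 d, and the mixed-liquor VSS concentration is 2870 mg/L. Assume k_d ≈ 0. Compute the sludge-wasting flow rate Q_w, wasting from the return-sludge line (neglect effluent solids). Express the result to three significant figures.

Q_w ≈ 103 m³/d

V·X = Y·Q·ΔS·θ_c gives V = 0.306 × 1360 × (1980 − 8.54) × 10.5 / 2870 = 3002 m³.
Wasting from the return line (neglecting effluent solids): Q_w = V·X / (θ_c·X_r) = 3002 × 2870 / (10.5 × 7930) = 103.5 m³/d.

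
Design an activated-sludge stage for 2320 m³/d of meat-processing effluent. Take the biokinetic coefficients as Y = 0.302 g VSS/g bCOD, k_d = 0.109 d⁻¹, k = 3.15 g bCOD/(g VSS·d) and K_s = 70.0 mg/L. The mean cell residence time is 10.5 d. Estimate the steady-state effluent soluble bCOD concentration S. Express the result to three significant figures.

Effluent substrate depends only on kinetics and SRT: S = K_s(1 + k_d θ_c) / [θ_c(Yk − k_d) − 1] = 70.0 × (1 + 0.109 × 10.5) / [10.5 × (0.302 × 3.15 − 0.109) − 1] = 150.1 / 7.844 = 19.14 mg/L.

S ≈ 19.1 mg/L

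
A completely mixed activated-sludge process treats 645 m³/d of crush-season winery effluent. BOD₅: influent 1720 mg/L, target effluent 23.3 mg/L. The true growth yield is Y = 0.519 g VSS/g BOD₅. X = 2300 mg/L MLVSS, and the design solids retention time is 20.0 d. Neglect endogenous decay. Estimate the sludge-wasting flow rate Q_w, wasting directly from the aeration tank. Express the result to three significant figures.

With k_d = 0 the design equation reduces to V = Y Q (S₀−S) θ_c / X = 0.519 × 645 × (1720 − 23.3) × 20.0 / 2300 = 4939 m³.
With mixed-liquor wasting, θ_c = V/Q_w, so Q_w = V/θ_c = 4939/20.0 = 246.9 m³/d.

Q_w ≈ 247 m³/d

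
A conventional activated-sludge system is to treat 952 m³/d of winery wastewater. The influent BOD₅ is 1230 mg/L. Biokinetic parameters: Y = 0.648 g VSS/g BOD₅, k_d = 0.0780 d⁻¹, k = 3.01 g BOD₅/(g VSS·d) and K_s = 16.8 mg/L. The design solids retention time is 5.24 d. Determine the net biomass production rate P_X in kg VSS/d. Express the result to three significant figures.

Effluent substrate depends only on kinetics and SRT: S = K_s(1 + k_d θ_c) / [θ_c(Yk − k_d) − 1] = 16.8 × (1 + 0.0780 × 5.24) / [5.24 × (0.648 × 3.01 − 0.0780) − 1] = 23.67 / 8.812 = 2.686 mg/L.
The observed yield is Y_obs = Y/(1 + k_d·θ_c) = 0.648 / (1 + 0.0780 × 5.24) = 0.648 / 1.409 = 0.4600 g VSS per g BOD₅ removed.
Substrate removed = Q·(S₀ − S) = 952 m³/d × (1230 − 2.69) g/m³ = 1.17×10^6 g/d = 1168 kg/d.
Net biomass production P_X = Y_obs × Q·(S₀ − S) = 0.4600 × 1168 = 537.5 kg VSS/d.

P_X ≈ 537 kg VSS/d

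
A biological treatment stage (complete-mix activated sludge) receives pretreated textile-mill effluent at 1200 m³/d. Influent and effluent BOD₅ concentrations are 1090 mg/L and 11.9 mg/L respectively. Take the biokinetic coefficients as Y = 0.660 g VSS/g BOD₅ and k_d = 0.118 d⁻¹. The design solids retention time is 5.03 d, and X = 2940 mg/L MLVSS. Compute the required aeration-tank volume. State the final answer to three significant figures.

From the SRT design equation V = Y Q (S₀−S) θ_c / [X (1 + k_d θ_c)] = 0.660 × 1200 × (1090 − 11.9) × 5.03 / [2940 × (1 + 0.118 × 5.03)] = 4.29×10^6 / 4685 = 916.7 m³.

V ≈ 917 m³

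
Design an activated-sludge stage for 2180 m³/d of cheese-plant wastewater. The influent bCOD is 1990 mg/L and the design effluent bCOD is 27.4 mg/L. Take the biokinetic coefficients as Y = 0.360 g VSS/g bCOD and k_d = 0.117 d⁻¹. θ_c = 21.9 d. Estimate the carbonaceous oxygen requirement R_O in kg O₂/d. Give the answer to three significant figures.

R_O ≈ 3660 kg O₂/d

The observed yield is Y_obs = Y/(1 + k_d·θ_c) = 0.360 / (1 + 0.117 × 21.9) = 0.360 / 3.562 = 0.1011 g VSS per g bCOD removed.
Substrate removed = Q·(S₀ − S) = 2180 m³/d × (1990 − 27.4) g/m³ = 4.28×10^6 g/d = 4278 kg/d.
P_X = Y_obs·Q·(S₀ − S) = 0.1011 × 4278 = 432.4 kg VSS/d.
Carbonaceous O₂ demand = substrate oxidised − cell-mass equivalent = 4278 − 1.42 × 432.4 = 3664 kg O₂/d.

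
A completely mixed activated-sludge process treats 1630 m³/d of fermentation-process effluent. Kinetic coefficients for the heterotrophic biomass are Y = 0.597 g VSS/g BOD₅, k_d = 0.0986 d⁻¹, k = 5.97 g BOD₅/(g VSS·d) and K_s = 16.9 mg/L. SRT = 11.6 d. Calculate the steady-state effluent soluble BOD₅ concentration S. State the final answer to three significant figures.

S ≈ 0.924 mg/L

Effluent substrate depends only on kinetics and SRT: S = K_s(1 + k_d θ_c) / [θ_c(Yk − k_d) − 1] = 16.9 × (1 + 0.0986 × 11.6) / [11.6 × (0.597 × 5.97 − 0.0986) − 1] = 36.23 / 39.20 = 0.9242 mg/L.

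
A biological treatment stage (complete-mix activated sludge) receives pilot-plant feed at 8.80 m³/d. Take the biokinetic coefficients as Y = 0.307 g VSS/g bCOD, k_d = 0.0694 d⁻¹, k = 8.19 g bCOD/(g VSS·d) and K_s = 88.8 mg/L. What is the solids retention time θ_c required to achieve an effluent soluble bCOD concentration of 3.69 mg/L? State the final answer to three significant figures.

θ_c ≈ 32.3 d

At the target effluent, Y k S/(K_s+S) = 0.307×8.19×3.69/92.49 = 0.1003 d⁻¹.
1/θ_c = 0.1003 − 0.0694 = 0.03091 d⁻¹, so θ_c = 32.35 d.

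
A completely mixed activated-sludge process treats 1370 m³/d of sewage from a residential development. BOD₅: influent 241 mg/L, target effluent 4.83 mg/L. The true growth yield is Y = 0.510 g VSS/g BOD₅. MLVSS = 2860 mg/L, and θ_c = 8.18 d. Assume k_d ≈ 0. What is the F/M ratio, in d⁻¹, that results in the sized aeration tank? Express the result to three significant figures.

V·X = Y·Q·ΔS·θ_c gives V = 0.510 × 1370 × (241 − 4.83) × 8.18 / 2860 = 472.0 m³.
Food-to-microorganism ratio F/M = Q S₀ / (V X) = 1370 × 241 / (472.0 × 2860) = 0.2446 d⁻¹.

F/M ≈ 0.245 d⁻¹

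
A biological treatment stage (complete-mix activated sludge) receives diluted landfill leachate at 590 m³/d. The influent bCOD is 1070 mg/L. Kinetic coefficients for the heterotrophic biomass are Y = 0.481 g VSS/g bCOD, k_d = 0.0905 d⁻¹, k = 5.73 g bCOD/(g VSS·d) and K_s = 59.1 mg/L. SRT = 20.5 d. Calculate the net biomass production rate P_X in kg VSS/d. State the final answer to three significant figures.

From the Monod/SRT balance for a CMAS, S = K_s·(1+k_d θ_c)/[θ_c·(Y k − k_d) − 1] = 59.1 × (1 + 0.0905 × 20.5) / [20.5 × (0.481 × 5.73 − 0.0905) − 1] = 168.7 / 53.65 = 3.146 mg/L.
Y_obs = Y / (1 + k_d θ_c) = 0.481 / (1 + 0.0905 × 20.5) = 0.481 / 2.855 = 0.1685.
Mass of bCOD removed per day: Q(S₀ − S) = 590 × 1067 g/m³ = 629.4 kg/d.
Biomass produced: P_X = Y_obs·Q·ΔS = 0.1685 × 629.4 ≈ 106.0 kg VSS/d.

P_X ≈ 106 kg VSS/d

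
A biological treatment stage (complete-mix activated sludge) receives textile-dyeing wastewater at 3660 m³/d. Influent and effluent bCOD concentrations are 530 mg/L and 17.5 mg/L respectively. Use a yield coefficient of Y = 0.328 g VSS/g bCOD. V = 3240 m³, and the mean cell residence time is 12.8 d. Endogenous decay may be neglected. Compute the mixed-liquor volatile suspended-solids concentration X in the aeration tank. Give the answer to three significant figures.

X = Y·Q·ΔS·θ_c / V = 0.328 × 3660 × (530 − 17.5) × 12.8 / 3240 = 2431 mg/L.

X ≈ 2430 mg/L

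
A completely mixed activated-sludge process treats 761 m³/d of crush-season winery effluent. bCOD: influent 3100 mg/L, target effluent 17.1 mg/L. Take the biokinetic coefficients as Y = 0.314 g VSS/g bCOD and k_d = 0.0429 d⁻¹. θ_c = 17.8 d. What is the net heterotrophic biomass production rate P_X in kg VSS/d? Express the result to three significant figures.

The observed yield is Y_obs = Y/(1 + k_d·θ_c) = 0.314 / (1 + 0.0429 × 17.8) = 0.314 / 1.764 = 0.1780 g VSS per g bCOD removed.
Mass of bCOD removed per day: Q(S₀ − S) = 761 × 3083 g/m³ = 2346 kg/d.
Net biomass production P_X = Y_obs × Q·(S₀ − S) = 0.1780 × 2346 = 417.7 kg VSS/d.

P_X ≈ 418 kg VSS/d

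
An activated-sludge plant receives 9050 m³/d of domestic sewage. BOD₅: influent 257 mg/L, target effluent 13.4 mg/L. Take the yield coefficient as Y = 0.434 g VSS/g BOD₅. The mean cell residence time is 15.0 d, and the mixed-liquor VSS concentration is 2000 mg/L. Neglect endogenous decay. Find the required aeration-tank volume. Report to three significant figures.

V ≈ 7180 m³

V·X = Y·Q·ΔS·θ_c gives V = 0.434 × 9050 × (257 − 13.4) × 15.0 / 2000 = 7176 m³.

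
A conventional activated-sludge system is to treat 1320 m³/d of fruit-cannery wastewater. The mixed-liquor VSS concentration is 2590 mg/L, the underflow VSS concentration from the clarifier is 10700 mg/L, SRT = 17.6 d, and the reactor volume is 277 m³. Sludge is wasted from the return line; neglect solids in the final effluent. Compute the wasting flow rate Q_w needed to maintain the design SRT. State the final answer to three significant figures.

Q_w ≈ 3.81 m³/d

Wasting from the return line (neglecting effluent solids): Q_w = V·X / (θ_c·X_r) = 277.0 × 2590 / (17.6 × 10700) = 3.810 m³/d.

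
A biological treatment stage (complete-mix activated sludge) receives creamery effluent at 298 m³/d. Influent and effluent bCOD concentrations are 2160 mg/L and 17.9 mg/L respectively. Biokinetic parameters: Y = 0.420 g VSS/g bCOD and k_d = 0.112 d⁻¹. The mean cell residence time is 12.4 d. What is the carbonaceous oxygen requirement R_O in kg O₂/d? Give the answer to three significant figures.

R_O ≈ 479 kg O₂/d

Observed yield with endogenous decay: Y_obs = Y / (1 + k_d·θ_c) = 0.420 / (1 + 0.112 × 12.4) = 0.420 / 2.389 = 0.1758 g VSS/g bCOD.
ΔS = 2160 − 17.9 = 2142 mg/L, so the substrate removal rate is 298 × 2142/1000 = 638.3 kg bCOD/d.
Net sludge production P_X = 0.1758 × 638.3 = 112.2 kg VSS/d.
R_O = Q·ΔS − 1.42 P_X = 638.3 − 159.4 = 479.0 kg O₂/d.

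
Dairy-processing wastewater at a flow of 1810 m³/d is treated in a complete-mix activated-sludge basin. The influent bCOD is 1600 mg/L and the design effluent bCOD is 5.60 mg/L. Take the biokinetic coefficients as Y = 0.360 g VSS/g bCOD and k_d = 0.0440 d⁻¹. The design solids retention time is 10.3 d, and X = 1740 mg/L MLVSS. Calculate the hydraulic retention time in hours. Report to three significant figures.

τ ≈ 56.1 h

Rearranging the biomass balance for a CMAS with decay, V = Y·Q·ΔS·θ_c / [X·(1+k_d θ_c)] = 0.360 × 1810 × (1600 − 5.60) × 10.3 / [1740 × (1 + 0.0440 × 10.3)] = 1.07×10^7 / 2529 = 4232 m³.
Hydraulic retention time τ = V/Q = 4232 / 1810 = 2.338 d = 56.11 h.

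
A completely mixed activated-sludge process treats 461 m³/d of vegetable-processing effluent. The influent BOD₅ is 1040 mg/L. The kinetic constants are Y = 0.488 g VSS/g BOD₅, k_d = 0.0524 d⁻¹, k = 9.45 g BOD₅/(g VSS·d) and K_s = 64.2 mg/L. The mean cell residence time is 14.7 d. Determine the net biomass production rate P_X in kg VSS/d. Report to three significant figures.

For a completely mixed reactor with recycle the Lawrence–McCarty relation gives S = K_s·(1 + k_d·θ_c) / [θ_c·(Y·k − k_d) − 1] = 64.2 × (1 + 0.0524 × 14.7) / [14.7 × (0.488 × 9.45 − 0.0524) − 1] = 113.7 / 66.02 = 1.721 mg/L.
Observed yield with endogenous decay: Y_obs = Y / (1 + k_d·θ_c) = 0.488 / (1 + 0.0524 × 14.7) = 0.488 / 1.770 = 0.2757 g VSS/g BOD₅.
Q·(S₀ − S) = 461 × (1040 − 1.72) × 10⁻³ = 478.6 kg/d removed.
So the net sludge growth is P_X = 0.2757 × 478.6 = 131.9 kg VSS/d.

P_X ≈ 132 kg VSS/d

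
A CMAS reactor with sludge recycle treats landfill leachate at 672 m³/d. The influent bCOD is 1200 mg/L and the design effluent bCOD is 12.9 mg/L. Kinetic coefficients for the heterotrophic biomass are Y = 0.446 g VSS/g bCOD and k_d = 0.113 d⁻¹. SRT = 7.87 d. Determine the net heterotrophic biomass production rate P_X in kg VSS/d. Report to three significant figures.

Observed yield with endogenous decay: Y_obs = Y / (1 + k_d·θ_c) = 0.446 / (1 + 0.113 × 7.87) = 0.446 / 1.889 = 0.2361 g VSS/g bCOD.
Mass of bCOD removed per day: Q(S₀ − S) = 672 × 1187 g/m³ = 797.7 kg/d.
Net biomass production P_X = Y_obs × Q·(S₀ − S) = 0.2361 × 797.7 = 188.3 kg VSS/d.

P_X ≈ 188 kg VSS/d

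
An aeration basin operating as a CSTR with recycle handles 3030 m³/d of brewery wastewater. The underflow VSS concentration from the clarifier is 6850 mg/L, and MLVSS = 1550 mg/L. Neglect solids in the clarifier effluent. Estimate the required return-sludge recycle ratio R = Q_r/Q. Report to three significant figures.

Mass balance around the secondary clarifier (neglecting effluent solids): R = X / (X_r − X) = 1550 / (6850 − 1550) = 0.2925.

R ≈ 0.292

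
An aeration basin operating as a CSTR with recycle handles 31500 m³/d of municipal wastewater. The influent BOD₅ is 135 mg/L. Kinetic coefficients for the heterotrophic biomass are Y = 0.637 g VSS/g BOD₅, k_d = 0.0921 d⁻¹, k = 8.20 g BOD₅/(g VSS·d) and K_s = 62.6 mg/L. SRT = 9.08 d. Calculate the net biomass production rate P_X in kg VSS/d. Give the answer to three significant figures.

P_X ≈ 1450 kg VSS/d

For a completely mixed reactor with recycle the Lawrence–McCarty relation gives S = K_s·(1 + k_d·θ_c) / [θ_c·(Y·k − k_d) − 1] = 62.6 × (1 + 0.0921 × 9.08) / [9.08 × (0.637 × 8.20 − 0.0921) − 1] = 115.0 / 45.59 = 2.521 mg/L.
The observed yield is Y_obs = Y/(1 + k_d·θ_c) = 0.637 / (1 + 0.0921 × 9.08) = 0.637 / 1.836 = 0.3469 g VSS per g BOD₅ removed.
ΔS = 135 − 2.52 = 132.5 mg/L, so the substrate removal rate is 31500 × 132.5/1000 = 4173 kg BOD₅/d.
So the net sludge growth is P_X = 0.3469 × 4173 = 1448 kg VSS/d.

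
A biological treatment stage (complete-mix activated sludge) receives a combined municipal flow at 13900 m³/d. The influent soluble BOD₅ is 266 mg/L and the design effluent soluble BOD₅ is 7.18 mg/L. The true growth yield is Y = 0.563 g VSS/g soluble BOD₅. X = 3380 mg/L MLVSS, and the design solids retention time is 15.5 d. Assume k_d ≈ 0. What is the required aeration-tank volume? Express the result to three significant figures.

V ≈ 9290 m³

With k_d = 0 the design equation reduces to V = Y Q (S₀−S) θ_c / X = 0.563 × 13900 × (266 − 7.18) × 15.5 / 3380 = 9288 m³.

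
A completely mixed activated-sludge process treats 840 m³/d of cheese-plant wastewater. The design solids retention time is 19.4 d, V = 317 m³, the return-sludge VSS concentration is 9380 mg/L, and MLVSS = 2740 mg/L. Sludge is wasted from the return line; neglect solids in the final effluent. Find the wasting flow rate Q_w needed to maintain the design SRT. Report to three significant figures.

Q_w ≈ 4.77 m³/d

Q_w = (V·X)/(θ_c X_r) = 317.0 × 2740 / (19.4 × 9380) = 4.773 m³/d.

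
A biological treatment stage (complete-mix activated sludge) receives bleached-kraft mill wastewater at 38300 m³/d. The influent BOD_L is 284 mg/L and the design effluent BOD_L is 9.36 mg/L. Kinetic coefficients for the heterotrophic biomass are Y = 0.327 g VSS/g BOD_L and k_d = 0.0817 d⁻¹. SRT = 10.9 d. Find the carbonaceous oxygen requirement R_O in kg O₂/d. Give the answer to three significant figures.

Y_obs = Y / (1 + k_d θ_c) = 0.327 / (1 + 0.0817 × 10.9) = 0.327 / 1.891 = 0.1730.
Mass of BOD_L removed per day: Q(S₀ − S) = 38300 × 274.6 g/m³ = 10519 kg/d.
P_X = Y_obs·Q·(S₀ − S) = 0.1730 × 10519 = 1819 kg VSS/d.
R_O = Q·(S₀ − S) − 1.42·P_X = 10519 − 1.42 × 1819 = 7935 kg O₂/d.

R_O ≈ 7940 kg O₂/d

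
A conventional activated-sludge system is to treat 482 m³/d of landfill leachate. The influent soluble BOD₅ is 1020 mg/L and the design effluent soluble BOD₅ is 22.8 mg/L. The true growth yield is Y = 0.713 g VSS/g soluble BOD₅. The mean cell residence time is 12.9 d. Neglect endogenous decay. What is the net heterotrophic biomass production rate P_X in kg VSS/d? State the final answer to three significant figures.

Since k_d ≈ 0, Y_obs = Y = 0.713 g VSS/g soluble BOD₅.
Substrate removed = Q·(S₀ − S) = 482 m³/d × (1020 − 22.8) g/m³ = 4.81×10^5 g/d = 480.7 kg/d.
Net biomass production P_X = Y_obs × Q·(S₀ − S) = 0.7130 × 480.7 = 342.7 kg VSS/d.

P_X ≈ 343 kg VSS/d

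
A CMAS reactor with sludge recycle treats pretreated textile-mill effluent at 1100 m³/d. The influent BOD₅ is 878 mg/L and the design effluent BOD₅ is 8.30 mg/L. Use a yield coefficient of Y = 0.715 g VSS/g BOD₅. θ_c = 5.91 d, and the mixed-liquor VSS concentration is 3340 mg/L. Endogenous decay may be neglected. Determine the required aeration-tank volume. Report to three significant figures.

V ≈ 1210 m³

With k_d = 0 the design equation reduces to V = Y Q (S₀−S) θ_c / X = 0.715 × 1100 × (878 − 8.30) × 5.91 / 3340 = 1210 m³.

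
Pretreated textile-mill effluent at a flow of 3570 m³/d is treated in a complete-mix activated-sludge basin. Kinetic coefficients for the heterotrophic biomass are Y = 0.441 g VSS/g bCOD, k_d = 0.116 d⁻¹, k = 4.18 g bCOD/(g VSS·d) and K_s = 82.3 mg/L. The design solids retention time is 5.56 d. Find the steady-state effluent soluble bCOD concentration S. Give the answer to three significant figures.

For a completely mixed reactor with recycle the Lawrence–McCarty relation gives S = K_s·(1 + k_d·θ_c) / [θ_c·(Y·k − k_d) − 1] = 82.3 × (1 + 0.116 × 5.56) / [5.56 × (0.441 × 4.18 − 0.116) − 1] = 135.4 / 8.604 = 15.73 mg/L.

S ≈ 15.7 mg/L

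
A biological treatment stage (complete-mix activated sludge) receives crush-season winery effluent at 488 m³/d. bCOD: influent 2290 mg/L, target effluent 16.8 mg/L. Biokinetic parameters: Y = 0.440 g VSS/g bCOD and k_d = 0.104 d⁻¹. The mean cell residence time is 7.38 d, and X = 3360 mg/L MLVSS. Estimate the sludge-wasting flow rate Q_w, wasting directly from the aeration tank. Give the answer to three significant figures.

From the SRT design equation V = Y Q (S₀−S) θ_c / [X (1 + k_d θ_c)] = 0.440 × 488 × (2290 − 16.8) × 7.38 / [3360 × (1 + 0.104 × 7.38)] = 3.6×10^6 / 5939 = 606.5 m³.
With mixed-liquor wasting, θ_c = V/Q_w, so Q_w = V/θ_c = 606.5/7.38 = 82.19 m³/d.

Q_w ≈ 82.2 m³/d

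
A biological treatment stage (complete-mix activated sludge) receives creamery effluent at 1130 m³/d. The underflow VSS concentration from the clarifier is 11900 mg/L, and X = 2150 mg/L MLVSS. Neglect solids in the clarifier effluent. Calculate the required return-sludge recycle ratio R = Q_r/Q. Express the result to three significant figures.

R ≈ 0.221

Mass balance around the secondary clarifier (neglecting effluent solids): R = X / (X_r − X) = 2150 / (11900 − 2150) = 0.2205.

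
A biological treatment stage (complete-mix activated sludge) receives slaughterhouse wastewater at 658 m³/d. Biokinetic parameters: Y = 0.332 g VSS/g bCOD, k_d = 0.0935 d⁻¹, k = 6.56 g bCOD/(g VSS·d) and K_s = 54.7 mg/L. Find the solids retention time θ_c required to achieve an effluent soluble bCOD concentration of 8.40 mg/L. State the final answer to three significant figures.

At the target effluent, Y k S/(K_s+S) = 0.332×6.56×8.40/63.10 = 0.2899 d⁻¹.
1/θ_c = 0.2899 − 0.0935 = 0.1964 d⁻¹, so θ_c = 5.091 d.

θ_c ≈ 5.09 d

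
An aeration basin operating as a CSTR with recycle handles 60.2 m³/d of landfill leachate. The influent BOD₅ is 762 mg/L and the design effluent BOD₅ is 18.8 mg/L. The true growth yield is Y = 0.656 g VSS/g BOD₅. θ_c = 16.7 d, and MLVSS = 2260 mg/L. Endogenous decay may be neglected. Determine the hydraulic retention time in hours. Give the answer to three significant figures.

Biomass mass balance (decay neglected): V·X = Y·Q·(S₀ − S)·θ_c, so V = 0.656 × 60.2 × (762 − 18.8) × 16.7 / 2260 = 216.9 m³.
τ = V/Q = 216.9/60.2 = 3.603 d, or 86.46 h.

τ ≈ 86.5 h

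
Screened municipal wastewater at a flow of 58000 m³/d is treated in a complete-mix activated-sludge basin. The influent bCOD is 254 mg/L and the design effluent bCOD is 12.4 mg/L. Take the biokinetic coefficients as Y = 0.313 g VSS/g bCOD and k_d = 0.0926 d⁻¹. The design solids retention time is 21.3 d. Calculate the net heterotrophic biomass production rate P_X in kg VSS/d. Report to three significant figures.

P_X ≈ 1480 kg VSS/d

The observed yield is Y_obs = Y/(1 + k_d·θ_c) = 0.313 / (1 + 0.0926 × 21.3) = 0.313 / 2.972 = 0.1053 g VSS per g bCOD removed.
Q·(S₀ − S) = 58000 × (254 − 12.4) × 10⁻³ = 14013 kg/d removed.
Biomass produced: P_X = Y_obs·Q·ΔS = 0.1053 × 14013 ≈ 1476 kg VSS/d.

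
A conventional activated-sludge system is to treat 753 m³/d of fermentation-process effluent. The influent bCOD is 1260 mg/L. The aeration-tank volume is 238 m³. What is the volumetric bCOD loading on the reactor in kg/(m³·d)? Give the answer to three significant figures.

Applied bCOD load per unit volume = Q·S₀/V = (753 × 1260/1000)/238.0 = 3.986 kg bCOD·m⁻³·d⁻¹.

L_v ≈ 3.99 kg bCOD/(m³·d)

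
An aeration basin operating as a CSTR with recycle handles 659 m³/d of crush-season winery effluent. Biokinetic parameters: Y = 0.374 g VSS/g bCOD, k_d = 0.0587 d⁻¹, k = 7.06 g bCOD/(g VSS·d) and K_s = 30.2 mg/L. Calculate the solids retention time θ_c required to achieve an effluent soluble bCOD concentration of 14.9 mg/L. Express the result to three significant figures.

Specific growth rate at S = 14.9 mg/L: μ = YkS/(K_s+S) = 0.374·7.06·14.9/(30.2+14.9) = 0.8723 d⁻¹.
Then 1/θ_c = μ − k_d = 0.8723 − 0.0587 = 0.8136 d⁻¹, giving θ_c = 1.229 d.

θ_c ≈ 1.23 d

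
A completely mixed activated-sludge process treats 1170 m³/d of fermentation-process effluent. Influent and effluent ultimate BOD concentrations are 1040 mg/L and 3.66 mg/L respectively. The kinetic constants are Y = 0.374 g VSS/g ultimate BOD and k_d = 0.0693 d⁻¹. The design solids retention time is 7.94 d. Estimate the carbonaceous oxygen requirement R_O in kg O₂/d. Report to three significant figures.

Observed yield with endogenous decay: Y_obs = Y / (1 + k_d·θ_c) = 0.374 / (1 + 0.0693 × 7.94) = 0.374 / 1.550 = 0.2413 g VSS/g ultimate BOD.
Q·(S₀ − S) = 1170 × (1040 − 3.66) × 10⁻³ = 1213 kg/d removed.
Biomass synthesised: P_X = Y_obs × 1213 = 292.5 kg VSS/d.
Carbonaceous O₂ demand = substrate oxidised − cell-mass equivalent = 1213 − 1.42 × 292.5 = 797.1 kg O₂/d.

R_O ≈ 797 kg O₂/d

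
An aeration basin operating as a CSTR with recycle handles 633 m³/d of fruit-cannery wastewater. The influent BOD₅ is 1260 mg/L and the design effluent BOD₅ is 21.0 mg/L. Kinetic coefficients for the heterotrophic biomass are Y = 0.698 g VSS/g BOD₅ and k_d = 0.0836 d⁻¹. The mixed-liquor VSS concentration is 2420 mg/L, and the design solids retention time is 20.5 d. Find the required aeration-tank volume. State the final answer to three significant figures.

V ≈ 1710 m³

From the SRT design equation V = Y Q (S₀−S) θ_c / [X (1 + k_d θ_c)] = 0.698 × 633 × (1260 − 21.0) × 20.5 / [2420 × (1 + 0.0836 × 20.5)] = 1.12×10^7 / 6567 = 1709 m³.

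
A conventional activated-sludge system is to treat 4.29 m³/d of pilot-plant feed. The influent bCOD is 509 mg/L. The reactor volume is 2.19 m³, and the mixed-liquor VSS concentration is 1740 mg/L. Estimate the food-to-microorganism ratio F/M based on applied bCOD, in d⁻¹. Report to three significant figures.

F/M = Q·S₀ / (V·X) = 4.29 × 509 / (2.190 × 1740) = 0.5730 g bCOD·(g VSS·d)⁻¹.

F/M ≈ 0.573 d⁻¹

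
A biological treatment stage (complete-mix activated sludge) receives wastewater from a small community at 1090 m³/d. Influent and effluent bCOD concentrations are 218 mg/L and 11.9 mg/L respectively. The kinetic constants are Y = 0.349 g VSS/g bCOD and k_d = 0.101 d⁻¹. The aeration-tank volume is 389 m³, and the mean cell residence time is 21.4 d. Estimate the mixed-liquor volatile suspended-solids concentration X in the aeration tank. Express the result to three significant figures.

X = Y·Q·ΔS·θ_c / [V·(1 + k_d θ_c)] = 0.349 × 1090 × (218 − 11.9) × 21.4 / [389 × (1 + 0.101 × 21.4)] = 1364 mg/L.

X ≈ 1360 mg/L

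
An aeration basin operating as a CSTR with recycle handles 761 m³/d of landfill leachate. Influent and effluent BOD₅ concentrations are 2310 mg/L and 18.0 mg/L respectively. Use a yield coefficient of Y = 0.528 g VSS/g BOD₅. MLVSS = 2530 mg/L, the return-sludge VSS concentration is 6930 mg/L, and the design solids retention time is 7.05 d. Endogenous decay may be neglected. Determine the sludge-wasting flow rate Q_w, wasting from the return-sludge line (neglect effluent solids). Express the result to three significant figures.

Q_w ≈ 133 m³/d

With k_d = 0 the design equation reduces to V = Y Q (S₀−S) θ_c / X = 0.528 × 761 × (2310 − 18.0) × 7.05 / 2530 = 2566 m³.
θ_c = V·X/(Q_w·X_r) when wasting from the recycle, so Q_w = V·X/(θ_c·X_r) = 2566 × 2530 / (7.05 × 6930) = 132.9 m³/d.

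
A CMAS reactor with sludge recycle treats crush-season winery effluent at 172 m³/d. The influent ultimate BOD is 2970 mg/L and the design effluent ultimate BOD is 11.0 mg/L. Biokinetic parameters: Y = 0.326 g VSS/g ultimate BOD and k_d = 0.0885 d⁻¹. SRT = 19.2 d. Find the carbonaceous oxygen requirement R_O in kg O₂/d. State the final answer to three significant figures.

R_O ≈ 422 kg O₂/d

Y_obs = Y / (1 + k_d θ_c) = 0.326 / (1 + 0.0885 × 19.2) = 0.326 / 2.699 = 0.1208.
Mass of ultimate BOD removed per day: Q(S₀ − S) = 172 × 2959 g/m³ = 508.9 kg/d.
Net sludge production P_X = 0.1208 × 508.9 = 61.47 kg VSS/d.
R_O = Q·ΔS − 1.42 P_X = 508.9 − 87.29 = 421.7 kg O₂/d.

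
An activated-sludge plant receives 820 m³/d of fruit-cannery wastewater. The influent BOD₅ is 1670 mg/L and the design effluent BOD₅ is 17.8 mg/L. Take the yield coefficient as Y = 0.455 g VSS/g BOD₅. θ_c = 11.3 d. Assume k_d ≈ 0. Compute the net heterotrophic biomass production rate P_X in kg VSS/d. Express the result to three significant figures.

P_X ≈ 616 kg VSS/d

With endogenous decay neglected, the observed yield equals the true yield: Y_obs = Y = 0.455 g VSS/g BOD₅.
Substrate removed = Q·(S₀ − S) = 820 m³/d × (1670 − 17.8) g/m³ = 1.35×10^6 g/d = 1355 kg/d.
P_X = Y_obs · Q(S₀ − S) = 0.4550 × 1355 = 616.4 kg VSS/d.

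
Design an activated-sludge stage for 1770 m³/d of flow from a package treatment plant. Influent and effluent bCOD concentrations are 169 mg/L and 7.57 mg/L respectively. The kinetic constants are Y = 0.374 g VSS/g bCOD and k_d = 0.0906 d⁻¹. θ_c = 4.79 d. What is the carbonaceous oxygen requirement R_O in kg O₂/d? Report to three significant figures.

R_O ≈ 180 kg O₂/d

The observed yield is Y_obs = Y/(1 + k_d·θ_c) = 0.374 / (1 + 0.0906 × 4.79) = 0.374 / 1.434 = 0.2608 g VSS per g bCOD removed.
Substrate removed = Q·(S₀ − S) = 1770 m³/d × (169 − 7.57) g/m³ = 2.86×10^5 g/d = 285.7 kg/d.
Biomass synthesised: P_X = Y_obs × 285.7 = 74.52 kg VSS/d.
Carbonaceous O₂ demand = substrate oxidised − cell-mass equivalent = 285.7 − 1.42 × 74.52 = 179.9 kg O₂/d.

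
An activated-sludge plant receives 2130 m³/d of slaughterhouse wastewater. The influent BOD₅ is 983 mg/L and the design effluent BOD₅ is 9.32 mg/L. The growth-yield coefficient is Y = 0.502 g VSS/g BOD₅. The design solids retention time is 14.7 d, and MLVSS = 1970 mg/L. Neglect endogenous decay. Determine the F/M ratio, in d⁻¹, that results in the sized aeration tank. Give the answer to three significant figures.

F/M ≈ 0.137 d⁻¹

With k_d = 0 the design equation reduces to V = Y Q (S₀−S) θ_c / X = 0.502 × 2130 × (983 − 9.32) × 14.7 / 1970 = 7769 m³.
Food-to-microorganism ratio F/M = Q S₀ / (V X) = 2130 × 983 / (7769 × 1970) = 0.1368 d⁻¹.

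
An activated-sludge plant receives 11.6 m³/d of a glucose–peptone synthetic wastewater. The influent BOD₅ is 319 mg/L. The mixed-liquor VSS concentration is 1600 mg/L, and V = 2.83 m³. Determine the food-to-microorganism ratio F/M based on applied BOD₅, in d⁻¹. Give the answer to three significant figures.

F/M ≈ 0.817 d⁻¹

F/M = applied load / biomass = Q·S₀/(V·X) = 11.6 × 319 / (2.830 × 1600) = 0.8172 d⁻¹.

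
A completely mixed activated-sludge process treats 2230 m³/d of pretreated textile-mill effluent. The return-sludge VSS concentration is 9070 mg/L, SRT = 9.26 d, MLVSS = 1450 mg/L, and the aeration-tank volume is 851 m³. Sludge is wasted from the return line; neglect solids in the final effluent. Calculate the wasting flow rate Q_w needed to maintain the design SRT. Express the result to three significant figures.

Q_w = (V·X)/(θ_c X_r) = 851.0 × 1450 / (9.26 × 9070) = 14.69 m³/d.

Q_w ≈ 14.7 m³/d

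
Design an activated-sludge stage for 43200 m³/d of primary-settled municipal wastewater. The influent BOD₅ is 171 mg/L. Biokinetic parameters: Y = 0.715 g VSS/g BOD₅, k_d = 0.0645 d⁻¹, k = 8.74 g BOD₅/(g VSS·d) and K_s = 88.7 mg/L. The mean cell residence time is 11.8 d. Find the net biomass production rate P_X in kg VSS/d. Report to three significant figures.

P_X ≈ 2960 kg VSS/d

Effluent substrate depends only on kinetics and SRT: S = K_s(1 + k_d θ_c) / [θ_c(Yk − k_d) − 1] = 88.7 × (1 + 0.0645 × 11.8) / [11.8 × (0.715 × 8.74 − 0.0645) − 1] = 156.2 / 71.98 = 2.170 mg/L.
Y_obs = Y / (1 + k_d θ_c) = 0.715 / (1 + 0.0645 × 11.8) = 0.715 / 1.761 = 0.4060.
Q·(S₀ − S) = 43200 × (171 − 2.17) × 10⁻³ = 7293 kg/d removed.
So the net sludge growth is P_X = 0.4060 × 7293 = 2961 kg VSS/d.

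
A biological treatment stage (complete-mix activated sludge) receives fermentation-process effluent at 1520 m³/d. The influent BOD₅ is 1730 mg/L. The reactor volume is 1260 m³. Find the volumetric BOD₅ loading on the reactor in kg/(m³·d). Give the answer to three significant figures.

L_v = Q S₀ / V = 1520 × 1730 × 10⁻³ / 1260 = 2.087 kg/(m³·d).

L_v ≈ 2.09 kg BOD₅/(m³·d)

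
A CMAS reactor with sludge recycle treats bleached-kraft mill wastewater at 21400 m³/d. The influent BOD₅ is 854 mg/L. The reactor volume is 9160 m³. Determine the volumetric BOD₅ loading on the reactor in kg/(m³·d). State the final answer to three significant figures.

L_v = Q S₀ / V = 21400 × 854 × 10⁻³ / 9160 = 1.995 kg/(m³·d).

L_v ≈ 2.00 kg BOD₅/(m³·d)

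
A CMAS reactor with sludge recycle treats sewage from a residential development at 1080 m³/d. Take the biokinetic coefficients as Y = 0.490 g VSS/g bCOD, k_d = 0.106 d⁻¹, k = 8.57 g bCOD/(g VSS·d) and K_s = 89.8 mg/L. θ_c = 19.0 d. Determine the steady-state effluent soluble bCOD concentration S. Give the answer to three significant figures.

S ≈ 3.53 mg/L

From the Monod/SRT balance for a CMAS, S = K_s·(1+k_d θ_c)/[θ_c·(Y k − k_d) − 1] = 89.8 × (1 + 0.106 × 19.0) / [19.0 × (0.490 × 8.57 − 0.106) − 1] = 270.7 / 76.77 = 3.525 mg/L.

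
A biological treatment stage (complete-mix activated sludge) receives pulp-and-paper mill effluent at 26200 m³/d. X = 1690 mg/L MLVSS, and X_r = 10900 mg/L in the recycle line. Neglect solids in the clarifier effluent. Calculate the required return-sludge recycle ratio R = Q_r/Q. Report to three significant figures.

Mass balance around the secondary clarifier (neglecting effluent solids): R = X / (X_r − X) = 1690 / (10900 − 1690) = 0.1835.

R ≈ 0.183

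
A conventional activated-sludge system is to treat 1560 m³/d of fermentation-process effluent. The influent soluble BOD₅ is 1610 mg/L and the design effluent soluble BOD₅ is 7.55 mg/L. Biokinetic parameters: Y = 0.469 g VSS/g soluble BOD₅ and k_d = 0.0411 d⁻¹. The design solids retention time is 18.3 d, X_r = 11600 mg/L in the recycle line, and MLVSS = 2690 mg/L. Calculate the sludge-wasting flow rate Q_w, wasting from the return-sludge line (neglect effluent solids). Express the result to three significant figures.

Rearranging the biomass balance for a CMAS with decay, V = Y·Q·ΔS·θ_c / [X·(1+k_d θ_c)] = 0.469 × 1560 × (1610 − 7.55) × 18.3 / [2690 × (1 + 0.0411 × 18.3)] = 2.15×10^7 / 4713 = 4552 m³.
θ_c = V·X/(Q_w·X_r) when wasting from the recycle, so Q_w = V·X/(θ_c·X_r) = 4552 × 2690 / (18.3 × 11600) = 57.68 m³/d.

Q_w ≈ 57.7 m³/d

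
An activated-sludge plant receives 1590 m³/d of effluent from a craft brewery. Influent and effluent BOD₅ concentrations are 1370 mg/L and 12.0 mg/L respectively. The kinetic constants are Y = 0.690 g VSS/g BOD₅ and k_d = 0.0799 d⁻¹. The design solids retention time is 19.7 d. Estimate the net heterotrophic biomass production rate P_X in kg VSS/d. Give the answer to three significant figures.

P_X ≈ 579 kg VSS/d

Observed yield with endogenous decay: Y_obs = Y / (1 + k_d·θ_c) = 0.690 / (1 + 0.0799 × 19.7) = 0.690 / 2.574 = 0.2681 g VSS/g BOD₅.
Q·(S₀ − S) = 1590 × (1370 − 12.0) × 10⁻³ = 2159 kg/d removed.
So the net sludge growth is P_X = 0.2681 × 2159 = 578.8 kg VSS/d.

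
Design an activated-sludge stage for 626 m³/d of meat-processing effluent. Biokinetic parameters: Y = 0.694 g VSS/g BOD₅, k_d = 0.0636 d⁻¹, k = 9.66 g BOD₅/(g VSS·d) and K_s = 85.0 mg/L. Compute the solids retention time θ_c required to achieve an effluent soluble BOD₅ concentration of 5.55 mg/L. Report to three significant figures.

θ_c ≈ 2.88 d

Specific growth rate at S = 5.55 mg/L: μ = YkS/(K_s+S) = 0.694·9.66·5.55/(85.0+5.55) = 0.4109 d⁻¹.
1/θ_c = 0.4109 − 0.0636 = 0.3473 d⁻¹, so θ_c = 2.879 d.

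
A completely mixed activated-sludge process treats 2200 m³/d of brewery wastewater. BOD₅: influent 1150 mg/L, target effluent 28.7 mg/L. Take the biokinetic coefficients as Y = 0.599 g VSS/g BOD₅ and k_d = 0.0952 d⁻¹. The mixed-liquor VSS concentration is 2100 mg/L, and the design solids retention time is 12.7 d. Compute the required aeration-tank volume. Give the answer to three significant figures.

From the SRT design equation V = Y Q (S₀−S) θ_c / [X (1 + k_d θ_c)] = 0.599 × 2200 × (1150 − 28.7) × 12.7 / [2100 × (1 + 0.0952 × 12.7)] = 1.88×10^7 / 4639 = 4045 m³.

V ≈ 4050 m³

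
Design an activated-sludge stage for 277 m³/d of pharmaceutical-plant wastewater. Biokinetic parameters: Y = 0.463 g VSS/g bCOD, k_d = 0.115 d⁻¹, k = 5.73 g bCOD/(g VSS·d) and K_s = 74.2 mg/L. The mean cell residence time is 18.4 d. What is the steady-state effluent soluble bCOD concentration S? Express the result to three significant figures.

S ≈ 5.06 mg/L

From the Monod/SRT balance for a CMAS, S = K_s·(1+k_d θ_c)/[θ_c·(Y k − k_d) − 1] = 74.2 × (1 + 0.115 × 18.4) / [18.4 × (0.463 × 5.73 − 0.115) − 1] = 231.2 / 45.70 = 5.059 mg/L.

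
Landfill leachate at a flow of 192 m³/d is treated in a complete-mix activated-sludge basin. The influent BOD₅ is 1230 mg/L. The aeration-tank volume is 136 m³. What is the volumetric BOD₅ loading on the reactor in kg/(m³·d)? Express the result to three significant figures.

Volumetric loading L_v = Q·S₀ / V = 192 × 1230 g/m³ / 136.0 m³ = 1736 g/(m³·d) = 1.736 kg BOD₅/(m³·d).

L_v ≈ 1.74 kg BOD₅/(m³·d)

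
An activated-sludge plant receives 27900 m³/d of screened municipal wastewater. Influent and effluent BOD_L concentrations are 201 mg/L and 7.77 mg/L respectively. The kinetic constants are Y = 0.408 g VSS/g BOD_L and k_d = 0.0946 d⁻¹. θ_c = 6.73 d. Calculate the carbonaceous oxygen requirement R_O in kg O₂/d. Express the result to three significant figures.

R_O ≈ 3480 kg O₂/d

Observed yield with endogenous decay: Y_obs = Y / (1 + k_d·θ_c) = 0.408 / (1 + 0.0946 × 6.73) = 0.408 / 1.637 = 0.2493 g VSS/g BOD_L.
Substrate removed = Q·(S₀ − S) = 27900 m³/d × (201 − 7.77) g/m³ = 5.39×10^6 g/d = 5391 kg/d.
P_X = Y_obs·Q·(S₀ − S) = 0.2493 × 5391 = 1344 kg VSS/d.
R_O = Q·ΔS − 1.42 P_X = 5391 − 1908 = 3483 kg O₂/d.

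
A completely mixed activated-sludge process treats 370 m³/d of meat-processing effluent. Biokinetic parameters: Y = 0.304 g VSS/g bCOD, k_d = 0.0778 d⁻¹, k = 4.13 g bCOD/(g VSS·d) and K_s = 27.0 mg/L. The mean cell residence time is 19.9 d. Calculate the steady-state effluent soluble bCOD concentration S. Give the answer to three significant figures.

From the Monod/SRT balance for a CMAS, S = K_s·(1+k_d θ_c)/[θ_c·(Y k − k_d) − 1] = 27.0 × (1 + 0.0778 × 19.9) / [19.9 × (0.304 × 4.13 − 0.0778) − 1] = 68.80 / 22.44 = 3.067 mg/L.

S ≈ 3.07 mg/L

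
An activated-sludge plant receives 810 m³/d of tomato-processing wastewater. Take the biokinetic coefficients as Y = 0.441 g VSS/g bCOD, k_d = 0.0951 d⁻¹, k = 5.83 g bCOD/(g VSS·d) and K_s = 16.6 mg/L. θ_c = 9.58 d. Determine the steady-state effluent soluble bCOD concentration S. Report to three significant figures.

S ≈ 1.40 mg/L

For a completely mixed reactor with recycle the Lawrence–McCarty relation gives S = K_s·(1 + k_d·θ_c) / [θ_c·(Y·k − k_d) − 1] = 16.6 × (1 + 0.0951 × 9.58) / [9.58 × (0.441 × 5.83 − 0.0951) − 1] = 31.72 / 22.72 = 1.396 mg/L.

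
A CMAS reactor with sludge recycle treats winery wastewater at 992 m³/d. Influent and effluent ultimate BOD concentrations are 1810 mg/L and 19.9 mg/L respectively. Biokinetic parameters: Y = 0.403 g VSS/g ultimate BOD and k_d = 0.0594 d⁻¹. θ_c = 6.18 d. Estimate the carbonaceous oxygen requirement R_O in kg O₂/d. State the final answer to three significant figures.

R_O ≈ 1030 kg O₂/d

Observed yield with endogenous decay: Y_obs = Y / (1 + k_d·θ_c) = 0.403 / (1 + 0.0594 × 6.18) = 0.403 / 1.367 = 0.2948 g VSS/g ultimate BOD.
Substrate removed = Q·(S₀ − S) = 992 m³/d × (1810 − 19.9) g/m³ = 1.78×10^6 g/d = 1776 kg/d.
Biomass synthesised: P_X = Y_obs × 1776 = 523.5 kg VSS/d.
R_O = Q·ΔS − 1.42 P_X = 1776 − 743.3 = 1032 kg O₂/d.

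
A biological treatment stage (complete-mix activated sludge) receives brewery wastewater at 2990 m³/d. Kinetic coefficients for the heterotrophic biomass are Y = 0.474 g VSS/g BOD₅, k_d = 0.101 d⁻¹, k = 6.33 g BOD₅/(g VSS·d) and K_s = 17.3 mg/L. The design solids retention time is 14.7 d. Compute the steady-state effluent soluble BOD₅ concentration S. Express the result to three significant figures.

Effluent substrate depends only on kinetics and SRT: S = K_s(1 + k_d θ_c) / [θ_c(Yk − k_d) − 1] = 17.3 × (1 + 0.101 × 14.7) / [14.7 × (0.474 × 6.33 − 0.101) − 1] = 42.99 / 41.62 = 1.033 mg/L.

S ≈ 1.03 mg/L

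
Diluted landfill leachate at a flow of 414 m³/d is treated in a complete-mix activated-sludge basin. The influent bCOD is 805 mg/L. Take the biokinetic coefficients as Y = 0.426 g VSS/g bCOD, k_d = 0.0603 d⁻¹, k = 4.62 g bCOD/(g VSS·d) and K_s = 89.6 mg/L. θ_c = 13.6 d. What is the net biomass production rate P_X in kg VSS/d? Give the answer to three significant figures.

For a completely mixed reactor with recycle the Lawrence–McCarty relation gives S = K_s·(1 + k_d·θ_c) / [θ_c·(Y·k − k_d) − 1] = 89.6 × (1 + 0.0603 × 13.6) / [13.6 × (0.426 × 4.62 − 0.0603) − 1] = 163.1 / 24.95 = 6.537 mg/L.
The observed yield is Y_obs = Y/(1 + k_d·θ_c) = 0.426 / (1 + 0.0603 × 13.6) = 0.426 / 1.820 = 0.2341 g VSS per g bCOD removed.
Q·(S₀ − S) = 414 × (805 − 6.54) × 10⁻³ = 330.6 kg/d removed.
So the net sludge growth is P_X = 0.2341 × 330.6 = 77.37 kg VSS/d.

P_X ≈ 77.4 kg VSS/d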